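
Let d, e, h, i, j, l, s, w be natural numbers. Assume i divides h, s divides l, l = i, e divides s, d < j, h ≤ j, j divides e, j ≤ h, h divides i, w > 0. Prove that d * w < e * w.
h ≤ j and j ≤ h, thus h = j. From i divides h and h divides i, i = h. l = i, so l = h. Since e divides s and s divides l, e divides l. Since l = h, e divides h. Since h = j, e divides j. Since j divides e, j = e. d < j, so d < e. Combining with w > 0, by multiplying by a positive, d * w < e * w.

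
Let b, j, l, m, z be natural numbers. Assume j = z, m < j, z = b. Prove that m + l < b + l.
j = z and z = b, thus j = b. Since m < j, m < b. Then m + l < b + l.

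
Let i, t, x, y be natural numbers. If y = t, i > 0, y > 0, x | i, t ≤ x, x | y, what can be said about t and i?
t ≤ i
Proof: x | y and y > 0, so x ≤ y. y = t, so x ≤ t. Since t ≤ x, x = t. x | i and i > 0, so x ≤ i. Because x = t, t ≤ i.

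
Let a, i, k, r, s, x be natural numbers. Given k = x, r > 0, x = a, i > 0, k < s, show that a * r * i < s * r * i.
k = x and x = a, so k = a. Since k < s, a < s. Since r > 0, a * r < s * r. Since i > 0, a * r * i < s * r * i.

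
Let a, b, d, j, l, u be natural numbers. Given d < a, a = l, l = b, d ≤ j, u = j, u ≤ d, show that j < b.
u = j and u ≤ d, therefore j ≤ d. Since d ≤ j, d = j. a = l and d < a, therefore d < l. l = b, so d < b. d = j, so j < b.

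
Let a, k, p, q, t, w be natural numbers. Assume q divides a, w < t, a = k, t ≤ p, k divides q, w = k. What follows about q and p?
q < p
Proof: a = k and q divides a, so q divides k. k divides q, so k = q. Since w = k, w = q. From w < t, q < t. Since t ≤ p, q < p.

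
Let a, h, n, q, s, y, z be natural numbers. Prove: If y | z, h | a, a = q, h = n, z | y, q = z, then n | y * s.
a = q and q = z, thus a = z. z | y and y | z, so z = y. a = z, so a = y. h = n and h | a, thus n | a. Since a = y, n | y. Then n | y * s.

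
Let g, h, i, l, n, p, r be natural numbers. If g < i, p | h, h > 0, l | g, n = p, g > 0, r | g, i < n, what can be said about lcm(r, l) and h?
lcm(r, l) < h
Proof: Since r | g and l | g, lcm(r, l) | g. From g > 0, lcm(r, l) ≤ g. From g < i and i < n, g < n. lcm(r, l) ≤ g, so lcm(r, l) < n. n = p, so lcm(r, l) < p. p | h and h > 0, so p ≤ h. From lcm(r, l) < p, lcm(r, l) < h.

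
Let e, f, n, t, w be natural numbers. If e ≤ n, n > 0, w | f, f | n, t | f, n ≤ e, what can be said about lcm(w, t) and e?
lcm(w, t) ≤ e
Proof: n ≤ e and e ≤ n, hence n = e. w | f and t | f, so lcm(w, t) | f. f | n, so lcm(w, t) | n. Since n > 0, lcm(w, t) ≤ n. Since n = e, lcm(w, t) ≤ e.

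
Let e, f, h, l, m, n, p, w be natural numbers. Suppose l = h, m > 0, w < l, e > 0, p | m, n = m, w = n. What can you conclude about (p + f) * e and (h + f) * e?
(p + f) * e < (h + f) * e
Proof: p | m and m > 0, hence p ≤ m. w = n and n = m, thus w = m. From l = h and w < l, w < h. w = m, so m < h. Since p ≤ m, p < h. Then p + f < h + f. e > 0, so (p + f) * e < (h + f) * e.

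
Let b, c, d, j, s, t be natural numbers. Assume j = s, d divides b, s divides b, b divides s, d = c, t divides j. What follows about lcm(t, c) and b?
lcm(t, c) divides b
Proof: From s divides b and b divides s, s = b. j = s, so j = b. Since t divides j, t divides b. d = c and d divides b, hence c divides b. Because t divides b, lcm(t, c) divides b.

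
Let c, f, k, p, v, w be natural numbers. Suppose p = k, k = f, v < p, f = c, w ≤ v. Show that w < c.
p = k and k = f, hence p = f. Since f = c, p = c. w ≤ v and v < p, so w < p. p = c, so w < c.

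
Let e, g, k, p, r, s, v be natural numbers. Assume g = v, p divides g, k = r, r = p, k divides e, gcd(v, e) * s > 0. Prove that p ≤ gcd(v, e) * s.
From g = v and p divides g, p divides v. From k = r and r = p, k = p. k divides e, so p divides e. p divides v, so p divides gcd(v, e). Then p divides gcd(v, e) * s. Since gcd(v, e) * s > 0, p ≤ gcd(v, e) * s.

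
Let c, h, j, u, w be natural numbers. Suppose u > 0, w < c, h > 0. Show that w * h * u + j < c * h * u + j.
w < c and h > 0, so w * h < c * h. Since u > 0, w * h * u < c * h * u. Then w * h * u + j < c * h * u + j.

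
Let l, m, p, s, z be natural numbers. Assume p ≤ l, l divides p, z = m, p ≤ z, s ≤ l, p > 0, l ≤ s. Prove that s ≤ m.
From l divides p and p > 0, l ≤ p. p ≤ l, so p = l. Since l ≤ s and s ≤ l, l = s. Because p = l, p = s. p ≤ z, so s ≤ z. Since z = m, s ≤ m.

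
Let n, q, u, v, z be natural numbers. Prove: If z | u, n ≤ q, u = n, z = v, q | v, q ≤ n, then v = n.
z = v and z | u, thus v | u. u = n, so v | n. q ≤ n and n ≤ q, hence q = n. q | v, so n | v. Since v | n, v = n.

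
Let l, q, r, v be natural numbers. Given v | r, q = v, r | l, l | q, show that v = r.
Because r | l and l | q, r | q. q = v, so r | v. v | r, so v = r.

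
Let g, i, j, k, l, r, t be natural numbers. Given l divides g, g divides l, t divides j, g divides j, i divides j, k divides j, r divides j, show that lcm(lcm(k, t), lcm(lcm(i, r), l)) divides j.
k divides j and t divides j, thus lcm(k, t) divides j. From i divides j and r divides j, lcm(i, r) divides j. Since g divides l and l divides g, g = l. Since g divides j, l divides j. Since lcm(i, r) divides j, lcm(lcm(i, r), l) divides j. lcm(k, t) divides j, so lcm(lcm(k, t), lcm(lcm(i, r), l)) divides j.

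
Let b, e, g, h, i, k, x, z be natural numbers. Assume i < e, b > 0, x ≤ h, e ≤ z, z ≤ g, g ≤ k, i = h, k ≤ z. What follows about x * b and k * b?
x * b < k * b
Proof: z ≤ g and g ≤ k, hence z ≤ k. From k ≤ z, z = k. i = h and i < e, thus h < e. e ≤ z, so h < z. Because x ≤ h, x < z. Since z = k, x < k. b > 0, so x * b < k * b.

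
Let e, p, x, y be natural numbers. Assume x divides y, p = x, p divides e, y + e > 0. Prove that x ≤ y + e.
p = x and p divides e, therefore x divides e. x divides y, so x divides y + e. From y + e > 0, x ≤ y + e.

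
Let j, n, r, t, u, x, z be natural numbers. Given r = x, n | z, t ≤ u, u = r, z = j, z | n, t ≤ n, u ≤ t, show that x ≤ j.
t ≤ u and u ≤ t, therefore t = u. u = r, so t = r. Because n | z and z | n, n = z. t ≤ n, so t ≤ z. Since t = r, r ≤ z. Because r = x, x ≤ z. Because z = j, x ≤ j.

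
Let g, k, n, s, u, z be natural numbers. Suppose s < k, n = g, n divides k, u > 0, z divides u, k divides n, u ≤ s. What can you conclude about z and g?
z < g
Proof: z divides u and u > 0, thus z ≤ u. u ≤ s, so z ≤ s. k divides n and n divides k, hence k = n. Since n = g, k = g. Since s < k, s < g. z ≤ s, so z < g.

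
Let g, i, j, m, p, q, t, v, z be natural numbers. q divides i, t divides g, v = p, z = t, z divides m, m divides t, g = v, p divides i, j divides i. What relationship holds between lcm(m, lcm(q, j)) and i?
lcm(m, lcm(q, j)) divides i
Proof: z = t and z divides m, thus t divides m. Because m divides t, t = m. g = v and v = p, so g = p. Since t divides g, t divides p. Since p divides i, t divides i. t = m, so m divides i. q divides i and j divides i, therefore lcm(q, j) divides i. Since m divides i, lcm(m, lcm(q, j)) divides i.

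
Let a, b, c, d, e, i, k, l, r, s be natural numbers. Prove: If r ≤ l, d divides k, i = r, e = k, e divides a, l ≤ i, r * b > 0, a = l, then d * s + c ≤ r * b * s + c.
i = r and l ≤ i, hence l ≤ r. Since r ≤ l, l = r. a = l, so a = r. e = k and e divides a, therefore k divides a. a = r, so k divides r. d divides k, so d divides r. Then d divides r * b. r * b > 0, so d ≤ r * b. By multiplying by a non-negative, d * s ≤ r * b * s. Then d * s + c ≤ r * b * s + c.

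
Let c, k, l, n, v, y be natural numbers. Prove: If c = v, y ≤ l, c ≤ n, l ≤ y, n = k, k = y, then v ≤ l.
n = k and k = y, thus n = y. From y ≤ l and l ≤ y, y = l. n = y, so n = l. Because c = v and c ≤ n, v ≤ n. Since n = l, v ≤ l.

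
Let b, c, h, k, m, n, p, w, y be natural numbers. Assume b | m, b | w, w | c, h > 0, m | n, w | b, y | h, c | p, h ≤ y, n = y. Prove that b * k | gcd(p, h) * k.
w | b and b | w, hence w = b. Since w | c and c | p, w | p. Because w = b, b | p. y | h and h > 0, hence y ≤ h. h ≤ y, so y = h. b | m and m | n, therefore b | n. Since n = y, b | y. Since y = h, b | h. b | p, so b | gcd(p, h). Then b * k | gcd(p, h) * k.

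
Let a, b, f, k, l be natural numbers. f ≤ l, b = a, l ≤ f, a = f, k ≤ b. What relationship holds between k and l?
k ≤ l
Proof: b = a and a = f, hence b = f. Because f ≤ l and l ≤ f, f = l. Since b = f, b = l. Since k ≤ b, k ≤ l.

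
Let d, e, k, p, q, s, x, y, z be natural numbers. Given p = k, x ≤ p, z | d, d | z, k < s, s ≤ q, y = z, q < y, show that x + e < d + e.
Since p = k and x ≤ p, x ≤ k. z | d and d | z, hence z = d. k < s and s ≤ q, so k < q. Since y = z and q < y, q < z. Since k < q, k < z. z = d, so k < d. x ≤ k, so x < d. Then x + e < d + e.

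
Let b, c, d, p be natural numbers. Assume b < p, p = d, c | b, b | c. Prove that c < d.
From b | c and c | b, b = c. p = d and b < p, thus b < d. Since b = c, c < d.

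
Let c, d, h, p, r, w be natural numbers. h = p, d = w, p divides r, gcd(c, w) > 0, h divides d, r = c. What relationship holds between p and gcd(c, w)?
p ≤ gcd(c, w)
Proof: Because r = c and p divides r, p divides c. From d = w and h divides d, h divides w. From h = p, p divides w. p divides c, so p divides gcd(c, w). Since gcd(c, w) > 0, p ≤ gcd(c, w).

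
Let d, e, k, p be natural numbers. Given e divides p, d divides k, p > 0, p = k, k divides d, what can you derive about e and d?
e ≤ d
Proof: k divides d and d divides k, thus k = d. Since p = k, p = d. e divides p and p > 0, therefore e ≤ p. Since p = d, e ≤ d.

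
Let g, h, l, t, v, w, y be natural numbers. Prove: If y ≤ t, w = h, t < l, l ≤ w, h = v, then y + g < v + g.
w = h and h = v, so w = v. From y ≤ t and t < l, y < l. Since l ≤ w, y < w. w = v, so y < v. Then y + g < v + g.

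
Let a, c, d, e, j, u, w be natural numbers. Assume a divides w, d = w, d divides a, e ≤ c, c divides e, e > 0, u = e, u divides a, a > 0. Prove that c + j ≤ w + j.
d = w and d divides a, thus w divides a. a divides w, so a = w. Since c divides e and e > 0, c ≤ e. e ≤ c, so e = c. u = e and u divides a, so e divides a. a > 0, so e ≤ a. Since e = c, c ≤ a. From a = w, c ≤ w. Then c + j ≤ w + j.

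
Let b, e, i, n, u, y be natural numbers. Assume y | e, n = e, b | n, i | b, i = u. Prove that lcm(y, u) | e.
From i = u and i | b, u | b. From n = e and b | n, b | e. Since u | b, u | e. Since y | e, lcm(y, u) | e.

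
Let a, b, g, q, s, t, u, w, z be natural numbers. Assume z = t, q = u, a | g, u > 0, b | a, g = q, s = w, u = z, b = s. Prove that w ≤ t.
Since u = z and z = t, u = t. g = q and a | g, hence a | q. q = u, so a | u. Since b | a, b | u. b = s, so s | u. Since u > 0, s ≤ u. s = w, so w ≤ u. u = t, so w ≤ t.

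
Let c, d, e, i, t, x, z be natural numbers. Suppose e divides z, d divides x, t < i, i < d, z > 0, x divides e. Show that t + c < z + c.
t < i and i < d, thus t < d. d divides x and x divides e, so d divides e. From e divides z, d divides z. z > 0, so d ≤ z. t < d, so t < z. Then t + c < z + c.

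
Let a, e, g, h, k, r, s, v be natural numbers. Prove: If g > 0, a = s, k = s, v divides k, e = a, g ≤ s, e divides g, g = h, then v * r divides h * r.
e = a and a = s, so e = s. Since e divides g, s divides g. Since g > 0, s ≤ g. g ≤ s, so s = g. g = h, so s = h. k = s and v divides k, so v divides s. s = h, so v divides h. Then v * r divides h * r.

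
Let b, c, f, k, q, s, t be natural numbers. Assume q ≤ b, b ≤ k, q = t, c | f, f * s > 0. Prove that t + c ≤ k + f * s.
q ≤ b and b ≤ k, so q ≤ k. From q = t, t ≤ k. c | f, hence c | f * s. Since f * s > 0, c ≤ f * s. Since t ≤ k, t + c ≤ k + f * s.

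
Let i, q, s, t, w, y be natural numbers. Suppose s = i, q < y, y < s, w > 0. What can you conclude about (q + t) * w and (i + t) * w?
(q + t) * w < (i + t) * w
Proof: q < y and y < s, so q < s. Since s = i, q < i. Then q + t < i + t. Using w > 0, by multiplying by a positive, (q + t) * w < (i + t) * w.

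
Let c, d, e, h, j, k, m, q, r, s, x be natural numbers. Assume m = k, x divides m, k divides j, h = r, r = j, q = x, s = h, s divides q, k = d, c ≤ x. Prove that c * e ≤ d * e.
m = k and x divides m, so x divides k. h = r and r = j, thus h = j. Because s = h and s divides q, h divides q. q = x, so h divides x. Since h = j, j divides x. k divides j, so k divides x. Since x divides k, x = k. Since k = d, x = d. c ≤ x, so c ≤ d. By multiplying by a non-negative, c * e ≤ d * e.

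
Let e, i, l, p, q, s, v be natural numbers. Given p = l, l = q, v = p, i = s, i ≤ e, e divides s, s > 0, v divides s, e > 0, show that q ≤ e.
From p = l and l = q, p = q. From i = s and i ≤ e, s ≤ e. e divides s and s > 0, so e ≤ s. s ≤ e, so s = e. v divides s, so v divides e. Since v = p, p divides e. Since e > 0, p ≤ e. Because p = q, q ≤ e.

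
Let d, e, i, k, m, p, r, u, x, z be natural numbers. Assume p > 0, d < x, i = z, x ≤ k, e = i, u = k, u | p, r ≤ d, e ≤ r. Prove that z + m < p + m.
From e = i and i = z, e = z. e ≤ r and r ≤ d, hence e ≤ d. Since e = z, z ≤ d. d < x and x ≤ k, hence d < k. u | p and p > 0, therefore u ≤ p. Since u = k, k ≤ p. d < k, so d < p. Since z ≤ d, z < p. Then z + m < p + m.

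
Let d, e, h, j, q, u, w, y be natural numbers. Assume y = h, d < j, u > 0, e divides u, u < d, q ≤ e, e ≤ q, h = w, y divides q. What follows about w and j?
w < j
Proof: y = h and h = w, so y = w. e ≤ q and q ≤ e, so e = q. e divides u, so q divides u. Since y divides q, y divides u. u > 0, so y ≤ u. y = w, so w ≤ u. u < d, so w < d. d < j, so w < j.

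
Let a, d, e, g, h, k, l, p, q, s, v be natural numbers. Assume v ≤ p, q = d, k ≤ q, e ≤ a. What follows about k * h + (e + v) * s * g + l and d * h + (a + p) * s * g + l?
k * h + (e + v) * s * g + l ≤ d * h + (a + p) * s * g + l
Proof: Since q = d and k ≤ q, k ≤ d. Then k * h ≤ d * h. Since e ≤ a and v ≤ p, e + v ≤ a + p. Then (e + v) * s ≤ (a + p) * s. Then (e + v) * s * g ≤ (a + p) * s * g. Then (e + v) * s * g + l ≤ (a + p) * s * g + l. k * h ≤ d * h, so k * h + (e + v) * s * g + l ≤ d * h + (a + p) * s * g + l.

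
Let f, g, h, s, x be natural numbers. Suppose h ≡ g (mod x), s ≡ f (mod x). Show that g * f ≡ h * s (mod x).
h ≡ g (mod x) and s ≡ f (mod x). By multiplying congruences, h * s ≡ g * f (mod x). Then g * f ≡ h * s (mod x).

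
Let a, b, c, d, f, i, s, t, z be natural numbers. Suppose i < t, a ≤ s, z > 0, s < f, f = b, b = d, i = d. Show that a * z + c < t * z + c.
Because f = b and b = d, f = d. Since s < f, s < d. i = d and i < t, so d < t. Since s < d, s < t. a ≤ s, so a < t. z > 0, so a * z < t * z. Then a * z + c < t * z + c.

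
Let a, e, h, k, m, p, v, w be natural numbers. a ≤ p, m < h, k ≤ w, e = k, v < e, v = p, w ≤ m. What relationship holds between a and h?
a < h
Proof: Because v = p and v < e, p < e. e = k, so p < k. k ≤ w and w ≤ m, so k ≤ m. p < k, so p < m. a ≤ p, so a < m. Because m < h, a < h.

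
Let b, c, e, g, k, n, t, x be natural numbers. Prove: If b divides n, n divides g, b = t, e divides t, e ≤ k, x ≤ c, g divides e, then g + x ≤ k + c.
From b divides n and n divides g, b divides g. b = t, so t divides g. Since e divides t, e divides g. g divides e, so e = g. Because e ≤ k, g ≤ k. x ≤ c, so g + x ≤ k + c.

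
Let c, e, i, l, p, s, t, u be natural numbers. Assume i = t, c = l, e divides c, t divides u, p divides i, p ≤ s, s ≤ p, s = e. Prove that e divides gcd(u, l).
p ≤ s and s ≤ p, thus p = s. Since s = e, p = e. i = t and p divides i, therefore p divides t. Since t divides u, p divides u. Since p = e, e divides u. Because c = l and e divides c, e divides l. e divides u, so e divides gcd(u, l).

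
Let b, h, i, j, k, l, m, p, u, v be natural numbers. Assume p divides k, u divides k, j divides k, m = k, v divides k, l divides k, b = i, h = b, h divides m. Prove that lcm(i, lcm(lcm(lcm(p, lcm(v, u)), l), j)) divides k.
m = k and h divides m, thus h divides k. h = b, so b divides k. Since b = i, i divides k. v divides k and u divides k, so lcm(v, u) divides k. p divides k, so lcm(p, lcm(v, u)) divides k. Since l divides k, lcm(lcm(p, lcm(v, u)), l) divides k. j divides k, so lcm(lcm(lcm(p, lcm(v, u)), l), j) divides k. i divides k, so lcm(i, lcm(lcm(lcm(p, lcm(v, u)), l), j)) divides k.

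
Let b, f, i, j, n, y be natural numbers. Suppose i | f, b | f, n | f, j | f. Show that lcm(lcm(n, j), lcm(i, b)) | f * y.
n | f and j | f, thus lcm(n, j) | f. i | f and b | f, therefore lcm(i, b) | f. Since lcm(n, j) | f, lcm(lcm(n, j), lcm(i, b)) | f. Then lcm(lcm(n, j), lcm(i, b)) | f * y.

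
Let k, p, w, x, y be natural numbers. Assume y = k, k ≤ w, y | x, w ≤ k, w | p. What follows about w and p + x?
w | p + x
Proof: k ≤ w and w ≤ k, so k = w. Because y = k and y | x, k | x. Since k = w, w | x. w | p, so w | p + x.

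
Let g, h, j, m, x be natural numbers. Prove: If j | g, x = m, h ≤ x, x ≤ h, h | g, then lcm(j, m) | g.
h ≤ x and x ≤ h, therefore h = x. Since h | g, x | g. x = m, so m | g. Since j | g, lcm(j, m) | g.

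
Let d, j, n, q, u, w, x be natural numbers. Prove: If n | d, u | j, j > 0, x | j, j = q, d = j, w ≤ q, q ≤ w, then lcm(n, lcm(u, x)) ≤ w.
From q ≤ w and w ≤ q, q = w. Since j = q, j = w. d = j and n | d, therefore n | j. Because u | j and x | j, lcm(u, x) | j. n | j, so lcm(n, lcm(u, x)) | j. Since j > 0, lcm(n, lcm(u, x)) ≤ j. j = w, so lcm(n, lcm(u, x)) ≤ w.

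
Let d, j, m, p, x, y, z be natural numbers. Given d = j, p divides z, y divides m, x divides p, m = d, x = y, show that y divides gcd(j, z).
m = d and y divides m, hence y divides d. Since d = j, y divides j. x = y and x divides p, hence y divides p. Since p divides z, y divides z. Since y divides j, y divides gcd(j, z).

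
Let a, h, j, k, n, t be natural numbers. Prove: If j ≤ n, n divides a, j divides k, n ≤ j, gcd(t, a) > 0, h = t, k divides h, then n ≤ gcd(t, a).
j ≤ n and n ≤ j, thus j = n. j divides k and k divides h, so j divides h. Since h = t, j divides t. From j = n, n divides t. Since n divides a, n divides gcd(t, a). Since gcd(t, a) > 0, n ≤ gcd(t, a).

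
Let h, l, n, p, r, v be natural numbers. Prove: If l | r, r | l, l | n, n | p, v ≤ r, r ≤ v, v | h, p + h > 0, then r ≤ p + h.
l | r and r | l, therefore l = r. l | n and n | p, thus l | p. l = r, so r | p. Because v ≤ r and r ≤ v, v = r. v | h, so r | h. Because r | p, r | p + h. Since p + h > 0, r ≤ p + h.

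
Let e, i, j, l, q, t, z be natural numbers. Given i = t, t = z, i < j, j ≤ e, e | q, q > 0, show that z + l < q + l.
Since i = t and t = z, i = z. Because e | q and q > 0, e ≤ q. j ≤ e, so j ≤ q. i < j, so i < q. i = z, so z < q. Then z + l < q + l.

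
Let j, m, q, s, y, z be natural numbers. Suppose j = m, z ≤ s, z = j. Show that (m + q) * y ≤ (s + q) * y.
Because z = j and z ≤ s, j ≤ s. From j = m, m ≤ s. Then m + q ≤ s + q. Then (m + q) * y ≤ (s + q) * y.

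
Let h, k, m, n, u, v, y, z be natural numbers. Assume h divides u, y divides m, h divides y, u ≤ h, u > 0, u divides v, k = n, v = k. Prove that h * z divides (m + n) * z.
h divides y and y divides m, hence h divides m. From h divides u and u > 0, h ≤ u. Since u ≤ h, u = h. Since v = k and u divides v, u divides k. Since k = n, u divides n. u = h, so h divides n. h divides m, so h divides m + n. Then h * z divides (m + n) * z.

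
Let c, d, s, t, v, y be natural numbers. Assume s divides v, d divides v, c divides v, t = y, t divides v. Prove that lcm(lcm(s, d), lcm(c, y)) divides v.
Because s divides v and d divides v, lcm(s, d) divides v. t = y and t divides v, hence y divides v. Since c divides v, lcm(c, y) divides v. lcm(s, d) divides v, so lcm(lcm(s, d), lcm(c, y)) divides v.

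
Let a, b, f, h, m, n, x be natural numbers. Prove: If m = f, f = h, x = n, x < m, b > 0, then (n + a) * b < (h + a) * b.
From m = f and f = h, m = h. x = n and x < m, so n < m. m = h, so n < h. Then n + a < h + a. Because b > 0, by multiplying by a positive, (n + a) * b < (h + a) * b.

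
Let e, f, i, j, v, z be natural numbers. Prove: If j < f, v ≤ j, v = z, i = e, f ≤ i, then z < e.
v ≤ j and j < f, thus v < f. Since v = z, z < f. f ≤ i, so z < i. i = e, so z < e.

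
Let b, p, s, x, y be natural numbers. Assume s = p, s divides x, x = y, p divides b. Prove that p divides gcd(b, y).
s = p and s divides x, therefore p divides x. Since x = y, p divides y. p divides b, so p divides gcd(b, y).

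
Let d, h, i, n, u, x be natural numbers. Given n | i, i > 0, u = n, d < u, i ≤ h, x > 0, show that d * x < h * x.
Since u = n and d < u, d < n. n | i and i > 0, hence n ≤ i. Since i ≤ h, n ≤ h. Since d < n, d < h. x > 0, so d * x < h * x.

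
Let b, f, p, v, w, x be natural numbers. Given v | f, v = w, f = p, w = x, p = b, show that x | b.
Since f = p and v | f, v | p. Since p = b, v | b. From v = w, w | b. w = x, so x | b.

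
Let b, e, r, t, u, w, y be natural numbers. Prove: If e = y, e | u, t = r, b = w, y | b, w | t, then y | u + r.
e = y and e | u, therefore y | u. From b = w and y | b, y | w. Since w | t, y | t. t = r, so y | r. y | u, so y | u + r.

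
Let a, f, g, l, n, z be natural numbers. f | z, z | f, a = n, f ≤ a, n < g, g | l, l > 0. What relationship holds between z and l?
z < l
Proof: f | z and z | f, so f = z. From a = n and f ≤ a, f ≤ n. g | l and l > 0, therefore g ≤ l. Since n < g, n < l. f ≤ n, so f < l. Since f = z, z < l.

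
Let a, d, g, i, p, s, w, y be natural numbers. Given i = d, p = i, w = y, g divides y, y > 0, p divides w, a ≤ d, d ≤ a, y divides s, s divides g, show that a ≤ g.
d ≤ a and a ≤ d, hence d = a. Since i = d, i = a. y divides s and s divides g, hence y divides g. Since g divides y, y = g. w = y and p divides w, therefore p divides y. p = i, so i divides y. y > 0, so i ≤ y. Since y = g, i ≤ g. i = a, so a ≤ g.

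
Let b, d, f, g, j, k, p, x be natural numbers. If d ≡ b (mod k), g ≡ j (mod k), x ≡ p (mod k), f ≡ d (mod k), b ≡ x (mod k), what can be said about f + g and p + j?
f + g ≡ p + j (mod k)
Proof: f ≡ d (mod k) and d ≡ b (mod k), so f ≡ b (mod k). Because b ≡ x (mod k), f ≡ x (mod k). Since x ≡ p (mod k), f ≡ p (mod k). Since g ≡ j (mod k), f + g ≡ p + j (mod k).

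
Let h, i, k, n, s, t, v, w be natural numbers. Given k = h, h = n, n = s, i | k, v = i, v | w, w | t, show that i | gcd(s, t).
k = h and h = n, hence k = n. From n = s, k = s. i | k, so i | s. v = i and v | w, therefore i | w. w | t, so i | t. i | s, so i | gcd(s, t).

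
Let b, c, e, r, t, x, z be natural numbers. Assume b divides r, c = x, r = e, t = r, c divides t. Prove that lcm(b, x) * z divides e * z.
Because t = r and c divides t, c divides r. c = x, so x divides r. From b divides r, lcm(b, x) divides r. r = e, so lcm(b, x) divides e. Then lcm(b, x) * z divides e * z.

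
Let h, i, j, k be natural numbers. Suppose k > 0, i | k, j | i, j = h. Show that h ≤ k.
j | i and i | k, therefore j | k. Since k > 0, j ≤ k. Since j = h, h ≤ k.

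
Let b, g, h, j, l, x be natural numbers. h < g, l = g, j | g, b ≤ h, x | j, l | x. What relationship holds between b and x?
b < x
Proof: Since l = g and l | x, g | x. x | j and j | g, therefore x | g. Since g | x, g = x. b ≤ h and h < g, thus b < g. g = x, so b < x.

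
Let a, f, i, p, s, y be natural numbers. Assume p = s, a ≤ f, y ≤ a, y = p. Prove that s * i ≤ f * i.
y = p and p = s, thus y = s. y ≤ a and a ≤ f, therefore y ≤ f. From y = s, s ≤ f. Then s * i ≤ f * i.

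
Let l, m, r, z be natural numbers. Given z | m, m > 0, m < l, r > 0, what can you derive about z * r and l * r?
z * r < l * r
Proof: z | m and m > 0, thus z ≤ m. m < l, so z < l. r > 0, so z * r < l * r.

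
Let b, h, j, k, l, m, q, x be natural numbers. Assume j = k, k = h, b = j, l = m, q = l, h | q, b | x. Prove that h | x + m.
From b = j and j = k, b = k. Since b | x, k | x. Since k = h, h | x. From q = l and h | q, h | l. Since l = m, h | m. Because h | x, h | x + m.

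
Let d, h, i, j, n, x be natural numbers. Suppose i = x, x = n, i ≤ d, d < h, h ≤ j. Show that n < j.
Because i = x and x = n, i = n. i ≤ d and d < h, therefore i < h. Because i = n, n < h. Since h ≤ j, n < j.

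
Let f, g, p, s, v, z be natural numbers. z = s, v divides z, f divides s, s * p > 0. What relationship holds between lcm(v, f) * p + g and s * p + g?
lcm(v, f) * p + g ≤ s * p + g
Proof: z = s and v divides z, hence v divides s. f divides s, so lcm(v, f) divides s. Then lcm(v, f) * p divides s * p. s * p > 0, so lcm(v, f) * p ≤ s * p. Then lcm(v, f) * p + g ≤ s * p + g.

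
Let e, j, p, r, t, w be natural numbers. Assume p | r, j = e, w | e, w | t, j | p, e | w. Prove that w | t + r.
From e | w and w | e, e = w. j = e and j | p, hence e | p. From p | r, e | r. e = w, so w | r. Since w | t, w | t + r.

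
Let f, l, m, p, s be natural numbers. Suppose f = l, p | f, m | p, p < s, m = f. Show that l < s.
m = f and m | p, thus f | p. p | f, so p = f. Because f = l, p = l. Since p < s, l < s.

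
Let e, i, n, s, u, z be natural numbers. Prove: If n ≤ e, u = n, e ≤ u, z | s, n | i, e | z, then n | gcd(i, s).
u = n and e ≤ u, thus e ≤ n. Since n ≤ e, e = n. Since e | z and z | s, e | s. e = n, so n | s. Since n | i, n | gcd(i, s).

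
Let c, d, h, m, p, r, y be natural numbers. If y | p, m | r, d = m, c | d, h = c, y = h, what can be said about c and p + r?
c | p + r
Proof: y = h and h = c, thus y = c. Because y | p, c | p. From d = m and c | d, c | m. Since m | r, c | r. Since c | p, c | p + r.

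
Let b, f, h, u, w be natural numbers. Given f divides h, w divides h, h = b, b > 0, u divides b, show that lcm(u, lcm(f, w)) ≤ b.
From f divides h and w divides h, lcm(f, w) divides h. h = b, so lcm(f, w) divides b. From u divides b, lcm(u, lcm(f, w)) divides b. Since b > 0, lcm(u, lcm(f, w)) ≤ b.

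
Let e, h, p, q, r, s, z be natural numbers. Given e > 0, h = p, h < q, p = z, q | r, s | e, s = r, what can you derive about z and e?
z < e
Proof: From h = p and p = z, h = z. s = r and s | e, therefore r | e. q | r, so q | e. e > 0, so q ≤ e. Since h < q, h < e. Since h = z, z < e.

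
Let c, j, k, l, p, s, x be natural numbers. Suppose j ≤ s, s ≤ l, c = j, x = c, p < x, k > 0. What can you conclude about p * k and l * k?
p * k < l * k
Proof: From x = c and c = j, x = j. p < x, so p < j. From j ≤ s and s ≤ l, j ≤ l. p < j, so p < l. k > 0, so p * k < l * k.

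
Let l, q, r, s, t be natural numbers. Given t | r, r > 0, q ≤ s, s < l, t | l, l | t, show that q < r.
Since q ≤ s and s < l, q < l. Since t | l and l | t, t = l. t | r and r > 0, therefore t ≤ r. t = l, so l ≤ r. Since q < l, q < r.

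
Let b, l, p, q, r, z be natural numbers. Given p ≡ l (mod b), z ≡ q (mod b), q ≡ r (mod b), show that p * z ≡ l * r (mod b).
z ≡ q (mod b) and q ≡ r (mod b), hence z ≡ r (mod b). p ≡ l (mod b), so p * z ≡ l * r (mod b).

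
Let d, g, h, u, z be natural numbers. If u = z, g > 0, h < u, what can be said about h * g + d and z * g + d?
h * g + d < z * g + d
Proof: Since u = z and h < u, h < z. From g > 0, by multiplying by a positive, h * g < z * g. Then h * g + d < z * g + d.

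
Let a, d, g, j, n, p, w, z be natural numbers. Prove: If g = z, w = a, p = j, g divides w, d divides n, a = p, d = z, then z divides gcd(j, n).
Because w = a and a = p, w = p. g = z and g divides w, thus z divides w. Since w = p, z divides p. Since p = j, z divides j. d = z and d divides n, so z divides n. Since z divides j, z divides gcd(j, n).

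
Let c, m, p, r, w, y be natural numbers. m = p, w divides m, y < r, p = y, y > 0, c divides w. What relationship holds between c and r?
c < r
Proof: m = p and p = y, therefore m = y. Since w divides m, w divides y. Since c divides w, c divides y. y > 0, so c ≤ y. y < r, so c < r.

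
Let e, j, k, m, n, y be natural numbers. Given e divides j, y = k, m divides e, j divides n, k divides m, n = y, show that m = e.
Since n = y and j divides n, j divides y. e divides j, so e divides y. From y = k, e divides k. Since k divides m, e divides m. m divides e, so m = e.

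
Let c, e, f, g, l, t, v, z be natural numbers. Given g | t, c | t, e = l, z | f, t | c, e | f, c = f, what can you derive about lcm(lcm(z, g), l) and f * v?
lcm(lcm(z, g), l) | f * v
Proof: t | c and c | t, so t = c. c = f, so t = f. Since g | t, g | f. Since z | f, lcm(z, g) | f. e = l and e | f, so l | f. From lcm(z, g) | f, lcm(lcm(z, g), l) | f. Then lcm(lcm(z, g), l) | f * v.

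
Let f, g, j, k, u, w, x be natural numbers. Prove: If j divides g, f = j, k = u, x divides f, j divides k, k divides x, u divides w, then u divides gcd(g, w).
f = j and x divides f, hence x divides j. k divides x, so k divides j. j divides k, so j = k. Since k = u, j = u. Since j divides g, u divides g. Because u divides w, u divides gcd(g, w).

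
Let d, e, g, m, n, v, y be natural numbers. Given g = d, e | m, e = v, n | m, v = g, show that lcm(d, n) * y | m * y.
From e = v and v = g, e = g. Since e | m, g | m. Since g = d, d | m. Because n | m, lcm(d, n) | m. Then lcm(d, n) * y | m * y.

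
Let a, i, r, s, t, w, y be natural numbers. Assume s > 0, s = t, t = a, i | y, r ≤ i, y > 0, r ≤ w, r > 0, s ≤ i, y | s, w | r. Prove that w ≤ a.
Since w | r and r > 0, w ≤ r. r ≤ w, so r = w. Because i | y and y > 0, i ≤ y. From y | s and s > 0, y ≤ s. i ≤ y, so i ≤ s. Since s ≤ i, i = s. s = t, so i = t. Since t = a, i = a. r ≤ i, so r ≤ a. Because r = w, w ≤ a.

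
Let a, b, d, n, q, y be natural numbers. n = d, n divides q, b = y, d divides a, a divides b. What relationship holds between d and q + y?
d divides q + y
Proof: n = d and n divides q, hence d divides q. d divides a and a divides b, so d divides b. b = y, so d divides y. Since d divides q, d divides q + y.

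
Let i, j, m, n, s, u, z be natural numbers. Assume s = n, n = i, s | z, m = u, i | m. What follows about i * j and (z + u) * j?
i * j | (z + u) * j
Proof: s = n and n = i, so s = i. Since s | z, i | z. m = u and i | m, so i | u. From i | z, i | z + u. Then i * j | (z + u) * j.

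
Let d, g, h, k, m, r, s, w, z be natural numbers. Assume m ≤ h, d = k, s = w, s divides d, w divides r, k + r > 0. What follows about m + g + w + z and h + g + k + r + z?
m + g + w + z ≤ h + g + k + r + z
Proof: m ≤ h, hence m + g ≤ h + g. Since s = w and s divides d, w divides d. Since d = k, w divides k. Since w divides r, w divides k + r. Since k + r > 0, w ≤ k + r. Then w + z ≤ k + r + z. Since m + g ≤ h + g, m + g + w + z ≤ h + g + k + r + z.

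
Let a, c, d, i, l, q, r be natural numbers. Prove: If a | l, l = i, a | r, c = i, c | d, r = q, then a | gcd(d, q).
From l = i and a | l, a | i. c = i and c | d, thus i | d. Since a | i, a | d. r = q and a | r, so a | q. Because a | d, a | gcd(d, q).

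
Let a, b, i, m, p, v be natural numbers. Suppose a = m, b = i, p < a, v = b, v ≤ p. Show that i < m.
Since v = b and b = i, v = i. Because v ≤ p, i ≤ p. p < a, so i < a. Since a = m, i < m.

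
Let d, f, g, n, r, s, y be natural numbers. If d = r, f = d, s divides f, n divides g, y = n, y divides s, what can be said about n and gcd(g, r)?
n divides gcd(g, r)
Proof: From y = n and y divides s, n divides s. From f = d and s divides f, s divides d. Since d = r, s divides r. From n divides s, n divides r. Since n divides g, n divides gcd(g, r).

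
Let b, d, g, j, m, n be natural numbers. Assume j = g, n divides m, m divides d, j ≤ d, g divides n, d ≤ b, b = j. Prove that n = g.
Because b = j and d ≤ b, d ≤ j. j ≤ d, so d = j. Since j = g, d = g. Since n divides m and m divides d, n divides d. Since d = g, n divides g. g divides n, so n = g.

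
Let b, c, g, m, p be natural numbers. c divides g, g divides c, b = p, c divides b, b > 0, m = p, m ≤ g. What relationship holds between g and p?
g = p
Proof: c divides g and g divides c, so c = g. Since c divides b and b > 0, c ≤ b. b = p, so c ≤ p. Since c = g, g ≤ p. From m = p and m ≤ g, p ≤ g. g ≤ p, so g = p.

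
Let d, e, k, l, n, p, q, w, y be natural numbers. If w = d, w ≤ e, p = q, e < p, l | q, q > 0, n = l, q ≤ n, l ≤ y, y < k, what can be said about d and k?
d < k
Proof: Because w = d and w ≤ e, d ≤ e. p = q and e < p, therefore e < q. Since d ≤ e, d < q. l | q and q > 0, thus l ≤ q. From n = l and q ≤ n, q ≤ l. Since l ≤ q, l = q. l ≤ y, so q ≤ y. y < k, so q < k. d < q, so d < k.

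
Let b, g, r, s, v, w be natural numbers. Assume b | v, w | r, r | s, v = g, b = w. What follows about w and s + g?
w | s + g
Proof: w | r and r | s, therefore w | s. v = g and b | v, thus b | g. Since b = w, w | g. Since w | s, w | s + g.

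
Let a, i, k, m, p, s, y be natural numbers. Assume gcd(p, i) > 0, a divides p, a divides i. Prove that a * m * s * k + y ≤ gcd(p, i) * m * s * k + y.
a divides p and a divides i, so a divides gcd(p, i). Since gcd(p, i) > 0, a ≤ gcd(p, i). By multiplying by a non-negative, a * m ≤ gcd(p, i) * m. By multiplying by a non-negative, a * m * s ≤ gcd(p, i) * m * s. By multiplying by a non-negative, a * m * s * k ≤ gcd(p, i) * m * s * k. Then a * m * s * k + y ≤ gcd(p, i) * m * s * k + y.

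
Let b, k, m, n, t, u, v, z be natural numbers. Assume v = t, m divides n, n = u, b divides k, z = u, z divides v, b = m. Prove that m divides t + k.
From n = u and m divides n, m divides u. z = u and z divides v, thus u divides v. Since m divides u, m divides v. Because v = t, m divides t. From b = m and b divides k, m divides k. Since m divides t, m divides t + k.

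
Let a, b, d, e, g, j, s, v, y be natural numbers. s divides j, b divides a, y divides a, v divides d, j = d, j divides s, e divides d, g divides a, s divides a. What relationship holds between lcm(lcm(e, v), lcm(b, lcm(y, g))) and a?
lcm(lcm(e, v), lcm(b, lcm(y, g))) divides a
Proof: e divides d and v divides d, hence lcm(e, v) divides d. Because s divides j and j divides s, s = j. s divides a, so j divides a. j = d, so d divides a. lcm(e, v) divides d, so lcm(e, v) divides a. Since y divides a and g divides a, lcm(y, g) divides a. Since b divides a, lcm(b, lcm(y, g)) divides a. Since lcm(e, v) divides a, lcm(lcm(e, v), lcm(b, lcm(y, g))) divides a.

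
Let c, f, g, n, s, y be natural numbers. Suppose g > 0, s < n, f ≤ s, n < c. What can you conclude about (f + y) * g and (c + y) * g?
(f + y) * g < (c + y) * g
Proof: s < n and n < c, hence s < c. Since f ≤ s, f < c. Then f + y < c + y. Since g > 0, by multiplying by a positive, (f + y) * g < (c + y) * g.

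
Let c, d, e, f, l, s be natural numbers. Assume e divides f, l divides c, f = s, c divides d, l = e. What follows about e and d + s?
e divides d + s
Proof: l divides c and c divides d, so l divides d. l = e, so e divides d. Because f = s and e divides f, e divides s. Since e divides d, e divides d + s.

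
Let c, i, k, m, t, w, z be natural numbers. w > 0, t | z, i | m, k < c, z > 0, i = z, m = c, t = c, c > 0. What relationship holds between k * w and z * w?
k * w < z * w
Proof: t = c and t | z, therefore c | z. z > 0, so c ≤ z. m = c and i | m, therefore i | c. Since c > 0, i ≤ c. From i = z, z ≤ c. Since c ≤ z, c = z. Since k < c, k < z. Since w > 0, k * w < z * w.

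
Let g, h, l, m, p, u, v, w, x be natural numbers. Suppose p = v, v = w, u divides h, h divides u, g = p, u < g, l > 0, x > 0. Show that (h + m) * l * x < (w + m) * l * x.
Since p = v and v = w, p = w. Since u divides h and h divides u, u = h. From g = p and u < g, u < p. Since u = h, h < p. Since p = w, h < w. Then h + m < w + m. Because l > 0, by multiplying by a positive, (h + m) * l < (w + m) * l. From x > 0, by multiplying by a positive, (h + m) * l * x < (w + m) * l * x.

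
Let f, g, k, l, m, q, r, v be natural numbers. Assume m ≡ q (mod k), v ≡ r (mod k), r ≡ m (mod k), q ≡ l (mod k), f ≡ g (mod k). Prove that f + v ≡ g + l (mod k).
v ≡ r (mod k) and r ≡ m (mod k), thus v ≡ m (mod k). Since m ≡ q (mod k), v ≡ q (mod k). Since q ≡ l (mod k), v ≡ l (mod k). From f ≡ g (mod k), f + v ≡ g + l (mod k).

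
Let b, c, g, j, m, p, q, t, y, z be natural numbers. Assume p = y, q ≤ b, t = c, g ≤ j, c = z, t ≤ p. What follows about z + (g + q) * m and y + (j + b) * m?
z + (g + q) * m ≤ y + (j + b) * m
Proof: From t = c and c = z, t = z. p = y and t ≤ p, therefore t ≤ y. t = z, so z ≤ y. g ≤ j and q ≤ b, hence g + q ≤ j + b. By multiplying by a non-negative, (g + q) * m ≤ (j + b) * m. z ≤ y, so z + (g + q) * m ≤ y + (j + b) * m.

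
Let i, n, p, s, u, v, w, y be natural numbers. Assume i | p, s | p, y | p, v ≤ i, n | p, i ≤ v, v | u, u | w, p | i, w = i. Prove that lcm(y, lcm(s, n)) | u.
p | i and i | p, hence p = i. v ≤ i and i ≤ v, hence v = i. Since v | u, i | u. From w = i and u | w, u | i. i | u, so i = u. Since p = i, p = u. s | p and n | p, therefore lcm(s, n) | p. y | p, so lcm(y, lcm(s, n)) | p. p = u, so lcm(y, lcm(s, n)) | u.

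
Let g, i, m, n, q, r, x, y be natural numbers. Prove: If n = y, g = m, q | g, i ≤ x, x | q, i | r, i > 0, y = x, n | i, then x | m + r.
Since x | q and q | g, x | g. Because g = m, x | m. n = y and y = x, so n = x. From n | i, x | i. i > 0, so x ≤ i. i ≤ x, so i = x. Since i | r, x | r. x | m, so x | m + r.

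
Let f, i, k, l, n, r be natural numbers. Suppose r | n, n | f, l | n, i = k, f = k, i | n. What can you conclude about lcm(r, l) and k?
lcm(r, l) | k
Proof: f = k and n | f, therefore n | k. Because i = k and i | n, k | n. n | k, so n = k. Because r | n and l | n, lcm(r, l) | n. Since n = k, lcm(r, l) | k.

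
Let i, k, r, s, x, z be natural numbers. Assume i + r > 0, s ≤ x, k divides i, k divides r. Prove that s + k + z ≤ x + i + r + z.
From k divides i and k divides r, k divides i + r. i + r > 0, so k ≤ i + r. Then k + z ≤ i + r + z. Since s ≤ x, s + k + z ≤ x + i + r + z.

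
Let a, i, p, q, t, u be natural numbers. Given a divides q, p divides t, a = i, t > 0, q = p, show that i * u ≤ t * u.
Since q = p and a divides q, a divides p. Since p divides t, a divides t. Since t > 0, a ≤ t. Since a = i, i ≤ t. By multiplying by a non-negative, i * u ≤ t * u.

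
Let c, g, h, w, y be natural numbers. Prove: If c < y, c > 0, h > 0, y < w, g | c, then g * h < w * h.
From g | c and c > 0, g ≤ c. c < y and y < w, so c < w. g ≤ c, so g < w. Since h > 0, g * h < w * h.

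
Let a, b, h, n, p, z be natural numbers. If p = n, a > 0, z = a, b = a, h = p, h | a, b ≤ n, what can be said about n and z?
n = z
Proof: b = a and b ≤ n, therefore a ≤ n. Since h = p and h | a, p | a. a > 0, so p ≤ a. Since p = n, n ≤ a. Since a ≤ n, a = n. Since z = a, z = n. Then n = z.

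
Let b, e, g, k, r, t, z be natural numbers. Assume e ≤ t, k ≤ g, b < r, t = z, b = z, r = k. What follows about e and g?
e < g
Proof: t = z and e ≤ t, therefore e ≤ z. b = z and b < r, so z < r. r = k, so z < k. Since k ≤ g, z < g. e ≤ z, so e < g.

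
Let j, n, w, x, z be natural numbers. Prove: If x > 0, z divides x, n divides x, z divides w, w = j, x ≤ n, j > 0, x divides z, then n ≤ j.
z divides x and x divides z, therefore z = x. n divides x and x > 0, therefore n ≤ x. x ≤ n, so x = n. Since z = x, z = n. w = j and z divides w, therefore z divides j. Since j > 0, z ≤ j. Since z = n, n ≤ j.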